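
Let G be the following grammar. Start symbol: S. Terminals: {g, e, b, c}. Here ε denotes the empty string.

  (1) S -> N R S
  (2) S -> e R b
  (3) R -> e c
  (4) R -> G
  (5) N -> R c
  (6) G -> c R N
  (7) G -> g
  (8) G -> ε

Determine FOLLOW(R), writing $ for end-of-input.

FIRST(G) = {ε, c, g}
FIRST(R) = {ε, c, e, g}  (via G)
FIRST(N) = {c, e, g}  (via R c)
FIRST(S) = {c, e, g}  (via N R S)
FOLLOW(S) includes $ since S is the start symbol.
FOLLOW(S): in S->N R S, the suffix after S is empty (adds nothing new). Thus FOLLOW(S) = {$}.
FOLLOW(R): in S->N R S, R is followed by S with FIRST {c, e, g}; in S->e R b, R is followed by b with FIRST {b}; in N->R c, R is followed by c with FIRST {c}; in G->c R N, R is followed by N with FIRST {c, e, g}. Thus FOLLOW(R) = {b, c, e, g}.
FOLLOW(G): in R->G, the suffix after G is empty, so FOLLOW(G) ⊇ FOLLOW(R) = {b, c, e, g}. Thus FOLLOW(G) = {b, c, e, g}.
FOLLOW(N): in S->N R S, N is followed by R S with FIRST {c, e, g}; in G->c R N, the suffix after N is empty, so FOLLOW(N) ⊇ FOLLOW(G) = {b, c, e, g}. Thus FOLLOW(N) = {b, c, e, g}.

{b, c, e, g}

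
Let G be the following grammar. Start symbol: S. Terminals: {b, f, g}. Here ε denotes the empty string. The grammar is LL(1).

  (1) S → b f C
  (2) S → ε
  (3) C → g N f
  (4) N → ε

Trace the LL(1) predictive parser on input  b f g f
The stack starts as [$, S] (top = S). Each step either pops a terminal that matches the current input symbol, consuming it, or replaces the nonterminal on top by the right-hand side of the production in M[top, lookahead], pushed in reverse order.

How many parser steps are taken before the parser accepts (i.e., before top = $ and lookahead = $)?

7

     Stack    Input      Action
  1  $ S      b f g f $  expand S → b f C
  2  $ C f b  b f g f $  match b
  3  $ C f    f g f $    match f
  4  $ C      g f $      expand C → g N f
  5  $ f N g  g f $      match g
  6  $ f N    f $        expand N → ε
  7  $ f      f $        match f
Accept reached after 7 steps.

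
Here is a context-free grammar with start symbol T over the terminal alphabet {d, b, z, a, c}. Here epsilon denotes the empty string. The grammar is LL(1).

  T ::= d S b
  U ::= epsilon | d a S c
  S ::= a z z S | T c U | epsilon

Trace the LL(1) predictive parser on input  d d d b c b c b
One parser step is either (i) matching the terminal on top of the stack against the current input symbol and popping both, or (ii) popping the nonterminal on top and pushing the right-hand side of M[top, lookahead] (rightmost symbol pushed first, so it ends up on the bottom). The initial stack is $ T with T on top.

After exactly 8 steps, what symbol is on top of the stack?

step 1: stack=$ T  input=d d d b c b c b $  — expand T ::= d S b
step 2: stack=$ b S d  input=d d d b c b c b $  — match d
step 3: stack=$ b S  input=d d b c b c b $  — expand S ::= T c U
step 4: stack=$ b U c T  input=d d b c b c b $  — expand T ::= d S b
step 5: stack=$ b U c b S d  input=d d b c b c b $  — match d
step 6: stack=$ b U c b S  input=d b c b c b $  — expand S ::= T c U
step 7: stack=$ b U c b U c T  input=d b c b c b $  — expand T ::= d S b
step 8: stack=$ b U c b U c b S d  input=d b c b c b $  — match d
Stack after step 8: $ b U c b U c b S (top = S).

S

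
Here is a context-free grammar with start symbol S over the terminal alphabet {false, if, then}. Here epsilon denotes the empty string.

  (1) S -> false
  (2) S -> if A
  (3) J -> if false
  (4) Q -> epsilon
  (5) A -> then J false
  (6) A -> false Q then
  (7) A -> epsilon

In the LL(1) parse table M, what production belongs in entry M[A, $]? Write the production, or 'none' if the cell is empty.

FIRST(S): from S->false we get {false}; from S->if A we get {if}. So FIRST(S) = {false, if}.
FIRST(J): from J->if false we get {if}. So FIRST(J) = {if}.
FIRST(Q): from Q->epsilon we get {epsilon}. So FIRST(Q) = {epsilon}.
FIRST(A): from A->then J false we get {then}; from A->false Q then we get {false}; from A->epsilon we get {epsilon}. So FIRST(A) = {epsilon, false, then}.
FOLLOW(S) includes $ since S is the start symbol.
FOLLOW(S): S appears on no right-hand side. Thus FOLLOW(S) = {$}.
FOLLOW(A): in S->if A, the suffix after A is empty, so FOLLOW(A) ⊇ FOLLOW(S) = {$}. Thus FOLLOW(A) = {$}.
For A -> then J false: FIRST(then J false) = {then}, so it goes in M[A, t] for t ∈ {then}.
For A -> false Q then: FIRST(false Q then) = {false}, so it goes in M[A, t] for t ∈ {false}.
For A -> epsilon: FIRST(epsilon) = {epsilon}, so it goes in M[A, t] for t ∈ {}; since epsilon ∈ FIRST, also for every t ∈ FOLLOW(A) = {$}.

A -> epsilon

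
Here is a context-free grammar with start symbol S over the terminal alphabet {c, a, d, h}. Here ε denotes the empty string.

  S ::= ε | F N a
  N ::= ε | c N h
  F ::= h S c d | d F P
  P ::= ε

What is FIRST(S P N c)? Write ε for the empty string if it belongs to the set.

FIRST(N): from N::=ε we get {ε}; from N::=c N h we get {c}. So FIRST(N) = {ε, c}.
FIRST(F): from F::=h S c d we get {h}; from F::=d F P we get {d}. So FIRST(F) = {d, h}.
FIRST(P): from P::=ε we get {ε}. So FIRST(P) = {ε}.
FIRST(S): from S::=ε we get {ε}; from S::=F N a we get {d, h}. So FIRST(S) = {ε, d, h}.
FIRST(S P N c): take FIRST of each symbol in turn, carrying on past any symbol whose FIRST contains ε; result {c, d, h}.

{c, d, h}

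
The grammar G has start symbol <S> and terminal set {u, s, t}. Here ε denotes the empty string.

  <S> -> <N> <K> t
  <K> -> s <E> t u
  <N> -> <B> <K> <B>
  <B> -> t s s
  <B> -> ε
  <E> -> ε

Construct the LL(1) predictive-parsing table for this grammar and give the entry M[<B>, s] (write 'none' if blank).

FIRST(<K>): from <K>->s <E> t u we get {s}. So FIRST(<K>) = {s}.
FIRST(<B>): from <B>->t s s we get {t}; from <B>->ε we get {ε}. So FIRST(<B>) = {ε, t}.
FIRST(<E>): from <E>->ε we get {ε}. So FIRST(<E>) = {ε}.
FIRST(<N>): from <N>-><B> <K> <B> we get {s, t}. So FIRST(<N>) = {s, t}.
FIRST(<S>): from <S>-><N> <K> t we get {s, t}. So FIRST(<S>) = {s, t}.
FOLLOW(<S>) includes $ since <S> is the start symbol.
FOLLOW(<N>): in <S>-><N> <K> t, <N> is followed by <K> t with FIRST {s}. Thus FOLLOW(<N>) = {s}.
FOLLOW(<B>): in <N>-><B> <K> <B> (occurrence 1), <B> is followed by <K> <B> with FIRST {s}; in <N>-><B> <K> <B> (occurrence 2), the suffix after <B> is empty, so FOLLOW(<B>) ⊇ FOLLOW(<N>) = {s}. Thus FOLLOW(<B>) = {s}.
For <B> -> t s s: FIRST(t s s) = {t}, so it goes in M[<B>, t] for t ∈ {t}.
For <B> -> ε: FIRST(ε) = {ε}, so it goes in M[<B>, t] for t ∈ {}; since ε ∈ FIRST, also for every t ∈ FOLLOW(<B>) = {s}.

<B> -> ε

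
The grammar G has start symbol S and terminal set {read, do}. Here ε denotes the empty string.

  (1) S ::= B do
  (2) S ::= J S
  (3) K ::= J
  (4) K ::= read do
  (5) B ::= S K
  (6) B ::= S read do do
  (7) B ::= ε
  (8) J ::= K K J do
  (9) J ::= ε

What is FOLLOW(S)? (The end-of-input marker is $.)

{$, do, read}

FIRST(S): from S::=B do we get {do, read}; from S::=J S we get {do, read}. So FIRST(S) = {do, read}.
FIRST(B): from B::=S K we get {do, read}; from B::=S read do do we get {do, read}; from B::=ε we get {ε}. So FIRST(B) = {ε, do, read}.
FIRST(K): from K::=J we get {ε, do, read}; from K::=read do we get {read}. So FIRST(K) = {ε, do, read}.
FIRST(J): from J::=K K J do we get {do, read}; from J::=ε we get {ε}. So FIRST(J) = {ε, do, read}.
FOLLOW(S) includes $ since S is the start symbol.
FOLLOW(B): in S::=B do, B is followed by do with FIRST {do}. Thus FOLLOW(B) = {do}.
FOLLOW(S): in S::=J S, the suffix after S is empty (adds nothing new); in B::=S K, S is followed by K with FIRST {ε, do, read}; in B::=S K, the suffix after S is nullable, so FOLLOW(S) ⊇ FOLLOW(B) = {do}; in B::=S read do do, S is followed by read do do with FIRST {read}. Thus FOLLOW(S) = {$, do, read}.
FOLLOW(K): in B::=S K, the suffix after K is empty, so FOLLOW(K) ⊇ FOLLOW(B) = {do}; in J::=K K J do (occurrence 1), K is followed by K J do with FIRST {do, read}; in J::=K K J do (occurrence 2), K is followed by J do with FIRST {do, read}. Thus FOLLOW(K) = {do, read}.
FOLLOW(J): in S::=J S, J is followed by S with FIRST {do, read}; in K::=J, the suffix after J is empty, so FOLLOW(J) ⊇ FOLLOW(K) = {do, read}; in J::=K K J do, J is followed by do with FIRST {do}. Thus FOLLOW(J) = {do, read}.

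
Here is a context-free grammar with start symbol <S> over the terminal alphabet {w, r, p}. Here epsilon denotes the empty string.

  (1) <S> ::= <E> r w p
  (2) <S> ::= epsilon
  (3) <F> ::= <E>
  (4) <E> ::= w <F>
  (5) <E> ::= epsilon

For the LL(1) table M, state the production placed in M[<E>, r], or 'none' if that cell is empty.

FIRST(<E>) = {epsilon, w}
FIRST(<S>) = {epsilon, r, w}  (via <E> r w p)
FIRST(<F>) = {epsilon, w}  (via <E>)
FOLLOW(<S>) includes $ since <S> is the start symbol.
FOLLOW(<F>): in <E>::=w <F>, the suffix after <F> is empty, so FOLLOW(<F>) ⊇ FOLLOW(<E>) = {r}. Thus FOLLOW(<F>) = {r}.
FOLLOW(<E>): in <S>::=<E> r w p, <E> is followed by r w p with FIRST {r}; in <F>::=<E>, the suffix after <E> is empty, so FOLLOW(<E>) ⊇ FOLLOW(<F>) = {r}. Thus FOLLOW(<E>) = {r}.
For <E> ::= w <F>: FIRST(w <F>) = {w}, so it goes in M[<E>, t] for t ∈ {w}.
For <E> ::= epsilon: FIRST(epsilon) = {epsilon}, so it goes in M[<E>, t] for t ∈ {}; since epsilon ∈ FIRST, also for every t ∈ FOLLOW(<E>) = {r}.

<E> ::= epsilon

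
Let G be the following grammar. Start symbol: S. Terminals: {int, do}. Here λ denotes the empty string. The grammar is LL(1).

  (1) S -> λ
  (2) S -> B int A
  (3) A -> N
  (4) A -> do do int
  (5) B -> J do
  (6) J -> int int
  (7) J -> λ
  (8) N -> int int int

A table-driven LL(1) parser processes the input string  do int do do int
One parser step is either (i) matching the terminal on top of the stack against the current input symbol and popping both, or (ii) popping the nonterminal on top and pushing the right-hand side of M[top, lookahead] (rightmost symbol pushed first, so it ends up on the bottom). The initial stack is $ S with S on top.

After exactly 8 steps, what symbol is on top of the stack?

int

     Stack         Input               Action
  1  $ S           do int do do int $  expand S -> B int A
  2  $ A int B     do int do do int $  expand B -> J do
  3  $ A int do J  do int do do int $  expand J -> λ
  4  $ A int do    do int do do int $  match do
  5  $ A int       int do do int $     match int
  6  $ A           do do int $         expand A -> do do int
  7  $ int do do   do do int $         match do
  8  $ int do      do int $            match do
Stack after step 8: $ int (top = int).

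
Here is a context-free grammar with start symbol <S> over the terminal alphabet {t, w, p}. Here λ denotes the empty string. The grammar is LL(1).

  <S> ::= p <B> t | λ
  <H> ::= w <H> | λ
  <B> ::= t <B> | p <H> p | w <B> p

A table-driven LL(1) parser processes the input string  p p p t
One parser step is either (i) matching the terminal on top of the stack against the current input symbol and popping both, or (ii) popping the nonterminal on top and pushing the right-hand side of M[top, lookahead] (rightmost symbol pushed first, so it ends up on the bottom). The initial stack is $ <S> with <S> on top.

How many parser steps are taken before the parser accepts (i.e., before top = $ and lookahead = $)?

     Stack        Input      Action
  1  $ <S>        p p p t $  expand <S> ::= p <B> t
  2  $ t <B> p    p p p t $  match p
  3  $ t <B>      p p t $    expand <B> ::= p <H> p
  4  $ t p <H> p  p p t $    match p
  5  $ t p <H>    p t $      expand <H> ::= λ
  6  $ t p        p t $      match p
  7  $ t          t $        match t
Accept reached after 7 steps.

7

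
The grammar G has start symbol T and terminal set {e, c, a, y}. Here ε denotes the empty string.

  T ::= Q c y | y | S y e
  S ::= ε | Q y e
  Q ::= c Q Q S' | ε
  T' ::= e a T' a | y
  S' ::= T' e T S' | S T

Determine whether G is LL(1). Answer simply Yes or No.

No

FIRST(T) = {c, y}
FIRST(S) = {ε, c, y}
FIRST(Q) = {ε, c}
FIRST(T') = {e, y}
FIRST(S') = {c, e, y}
FOLLOW(T) = {$, c, e, y}
FOLLOW(S) = {c, y}
FOLLOW(Q) = {c, e, y}
FOLLOW(T') = {a, e}
FOLLOW(S') = {c, e, y}
Cell M[Q, c] receives both Q ::= c Q Q S' and Q ::= ε — the grammar is not LL(1).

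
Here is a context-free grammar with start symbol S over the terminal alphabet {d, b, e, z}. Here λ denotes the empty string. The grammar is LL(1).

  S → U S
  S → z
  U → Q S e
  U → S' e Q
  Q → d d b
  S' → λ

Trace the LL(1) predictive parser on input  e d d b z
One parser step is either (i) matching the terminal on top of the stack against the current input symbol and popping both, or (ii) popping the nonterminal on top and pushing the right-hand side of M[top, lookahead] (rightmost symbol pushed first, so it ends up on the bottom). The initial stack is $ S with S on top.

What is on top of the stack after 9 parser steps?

z

step 1: stack=$ S  input=e d d b z $  — expand S → U S
step 2: stack=$ S U  input=e d d b z $  — expand U → S' e Q
step 3: stack=$ S Q e S'  input=e d d b z $  — expand S' → λ
step 4: stack=$ S Q e  input=e d d b z $  — match e
step 5: stack=$ S Q  input=d d b z $  — expand Q → d d b
step 6: stack=$ S b d d  input=d d b z $  — match d
step 7: stack=$ S b d  input=d b z $  — match d
step 8: stack=$ S b  input=b z $  — match b
step 9: stack=$ S  input=z $  — expand S → z
Stack after step 9: $ z (top = z).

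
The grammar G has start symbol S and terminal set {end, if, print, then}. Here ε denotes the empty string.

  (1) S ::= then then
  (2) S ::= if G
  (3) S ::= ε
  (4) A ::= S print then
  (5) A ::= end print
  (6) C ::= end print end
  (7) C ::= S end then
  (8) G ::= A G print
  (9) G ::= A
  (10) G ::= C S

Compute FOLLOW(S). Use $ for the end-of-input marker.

FIRST(S): from S::=then then we get {then}; from S::=if G we get {if}; from S::=ε we get {ε}. So FIRST(S) = {ε, if, then}.
FIRST(A): from A::=S print then we get {if, print, then}; from A::=end print we get {end}. So FIRST(A) = {end, if, print, then}.
FIRST(C): from C::=end print end we get {end}; from C::=S end then we get {end, if, then}. So FIRST(C) = {end, if, then}.
FIRST(G): from G::=A G print we get {end, if, print, then}; from G::=A we get {end, if, print, then}; from G::=C S we get {end, if, then}. So FIRST(G) = {end, if, print, then}.
FOLLOW(S) includes $ since S is the start symbol.
FOLLOW(S): in A::=S print then, S is followed by print then with FIRST {print}; in C::=S end then, S is followed by end then with FIRST {end}; in G::=C S, the suffix after S is empty, so FOLLOW(S) ⊇ FOLLOW(G) = {$, end, print}. Thus FOLLOW(S) = {$, end, print}.
FOLLOW(G): in S::=if G, the suffix after G is empty, so FOLLOW(G) ⊇ FOLLOW(S) = {$, end, print}; in G::=A G print, G is followed by print with FIRST {print}. Thus FOLLOW(G) = {$, end, print}.
FOLLOW(A): in G::=A G print, A is followed by G print with FIRST {end, if, print, then}; in G::=A, the suffix after A is empty, so FOLLOW(A) ⊇ FOLLOW(G) = {$, end, print}. Thus FOLLOW(A) = {$, end, if, print, then}.
FOLLOW(C): in G::=C S, C is followed by S with FIRST {ε, if, then}; in G::=C S, the suffix after C is nullable, so FOLLOW(C) ⊇ FOLLOW(G) = {$, end, print}. Thus FOLLOW(C) = {$, end, if, print, then}.

{$, end, print}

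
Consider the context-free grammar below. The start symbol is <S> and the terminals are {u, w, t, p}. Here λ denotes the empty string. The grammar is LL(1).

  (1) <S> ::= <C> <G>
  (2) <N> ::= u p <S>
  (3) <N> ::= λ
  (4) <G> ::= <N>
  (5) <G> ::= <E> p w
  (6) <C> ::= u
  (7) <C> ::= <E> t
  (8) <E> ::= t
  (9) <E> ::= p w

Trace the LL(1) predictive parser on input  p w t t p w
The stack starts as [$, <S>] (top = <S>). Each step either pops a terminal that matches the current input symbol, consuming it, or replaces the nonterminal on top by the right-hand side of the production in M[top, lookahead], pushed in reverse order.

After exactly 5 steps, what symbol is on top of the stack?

     Stack        Input          Action
  1  $ <S>        p w t t p w $  expand <S> ::= <C> <G>
  2  $ <G> <C>    p w t t p w $  expand <C> ::= <E> t
  3  $ <G> t <E>  p w t t p w $  expand <E> ::= p w
  4  $ <G> t w p  p w t t p w $  match p
  5  $ <G> t w    w t t p w $    match w
Stack after step 5: $ <G> t (top = t).

t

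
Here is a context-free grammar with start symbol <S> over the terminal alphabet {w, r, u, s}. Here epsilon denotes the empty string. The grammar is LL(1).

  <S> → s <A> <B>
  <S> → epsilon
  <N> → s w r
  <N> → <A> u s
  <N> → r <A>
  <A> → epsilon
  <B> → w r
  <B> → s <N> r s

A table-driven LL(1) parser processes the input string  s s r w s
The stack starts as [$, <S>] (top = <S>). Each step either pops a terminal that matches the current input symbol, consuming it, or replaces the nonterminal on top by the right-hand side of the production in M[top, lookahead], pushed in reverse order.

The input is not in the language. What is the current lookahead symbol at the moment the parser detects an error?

w

     Stack        Input        Action
  1  $ <S>        s s r w s $  expand <S> → s <A> <B>
  2  $ <B> <A> s  s s r w s $  match s
  3  $ <B> <A>    s r w s $    expand <A> → epsilon
  4  $ <B>        s r w s $    expand <B> → s <N> r s
  5  $ s r <N> s  s r w s $    match s
  6  $ s r <N>    r w s $      expand <N> → r <A>
  7  $ s r <A> r  r w s $      match r
  8  $ s r <A>    w s $        expand <A> → epsilon
  9  $ s r        w s $        error: top is terminal r but lookahead is w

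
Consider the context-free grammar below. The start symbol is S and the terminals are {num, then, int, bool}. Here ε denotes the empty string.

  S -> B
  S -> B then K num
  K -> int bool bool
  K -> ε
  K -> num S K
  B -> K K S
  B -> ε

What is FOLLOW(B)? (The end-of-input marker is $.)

FIRST(K) = {ε, int, num}
FIRST(S) = {ε, int, num, then}  (via B, B then K num)
FIRST(B) = {ε, int, num, then}  (via K K S)
FOLLOW(S) includes $ since S is the start symbol.
FOLLOW(S): in K->num S K, S is followed by K with FIRST {ε, int, num}; in K->num S K, the suffix after S is nullable, so FOLLOW(S) ⊇ FOLLOW(K) = {$, int, num, then}; in B->K K S, the suffix after S is empty, so FOLLOW(S) ⊇ FOLLOW(B) = {$, int, num, then}. Thus FOLLOW(S) = {$, int, num, then}.
FOLLOW(B): in S->B, the suffix after B is empty, so FOLLOW(B) ⊇ FOLLOW(S) = {$, int, num, then}; in S->B then K num, B is followed by then K num with FIRST {then}. Thus FOLLOW(B) = {$, int, num, then}.
FOLLOW(K): in S->B then K num, K is followed by num with FIRST {num}; in K->num S K, the suffix after K is empty (adds nothing new); in B->K K S (occurrence 1), K is followed by K S with FIRST {ε, int, num, then}; in B->K K S (occurrence 1), the suffix after K is nullable, so FOLLOW(K) ⊇ FOLLOW(B) = {$, int, num, then}; in B->K K S (occurrence 2), K is followed by S with FIRST {ε, int, num, then}; in B->K K S (occurrence 2), the suffix after K is nullable, so FOLLOW(K) ⊇ FOLLOW(B) = {$, int, num, then}. Thus FOLLOW(K) = {$, int, num, then}.

{$, int, num, then}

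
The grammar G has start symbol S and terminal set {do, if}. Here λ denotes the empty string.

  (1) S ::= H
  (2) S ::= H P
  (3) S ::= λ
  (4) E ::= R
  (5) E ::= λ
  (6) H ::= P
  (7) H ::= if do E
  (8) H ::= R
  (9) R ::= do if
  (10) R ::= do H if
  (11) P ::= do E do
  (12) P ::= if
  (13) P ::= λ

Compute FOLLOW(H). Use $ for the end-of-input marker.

{$, do, if}

FIRST(R) = {do}
FIRST(P) = {λ, do, if}
FIRST(E) = {λ, do}  (via R)
FIRST(H) = {λ, do, if}  (via P, R)
FIRST(S) = {λ, do, if}  (via H, H P)
FOLLOW(S) includes $ since S is the start symbol.
FOLLOW(S): S appears on no right-hand side. Thus FOLLOW(S) = {$}.
FOLLOW(H): in S::=H, the suffix after H is empty, so FOLLOW(H) ⊇ FOLLOW(S) = {$}; in S::=H P, H is followed by P with FIRST {λ, do, if}; in S::=H P, the suffix after H is nullable, so FOLLOW(H) ⊇ FOLLOW(S) = {$}; in R::=do H if, H is followed by if with FIRST {if}. Thus FOLLOW(H) = {$, do, if}.
FOLLOW(E): in H::=if do E, the suffix after E is empty, so FOLLOW(E) ⊇ FOLLOW(H) = {$, do, if}; in P::=do E do, E is followed by do with FIRST {do}. Thus FOLLOW(E) = {$, do, if}.
FOLLOW(R): in E::=R, the suffix after R is empty, so FOLLOW(R) ⊇ FOLLOW(E) = {$, do, if}; in H::=R, the suffix after R is empty, so FOLLOW(R) ⊇ FOLLOW(H) = {$, do, if}. Thus FOLLOW(R) = {$, do, if}.
FOLLOW(P): in S::=H P, the suffix after P is empty, so FOLLOW(P) ⊇ FOLLOW(S) = {$}; in H::=P, the suffix after P is empty, so FOLLOW(P) ⊇ FOLLOW(H) = {$, do, if}. Thus FOLLOW(P) = {$, do, if}.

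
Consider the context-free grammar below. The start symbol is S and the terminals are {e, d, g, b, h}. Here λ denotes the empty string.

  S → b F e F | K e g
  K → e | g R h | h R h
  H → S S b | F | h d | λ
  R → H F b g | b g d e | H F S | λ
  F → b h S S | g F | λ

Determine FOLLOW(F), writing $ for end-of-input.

FIRST(K) = {e, g, h}
FIRST(F) = {λ, b, g}
FIRST(S) = {b, e, g, h}  (via K e g)
FIRST(H) = {λ, b, e, g, h}  (via S S b, F)
FIRST(R) = {λ, b, e, g, h}  (via H F b g, H F S)
FOLLOW(S) includes $ since S is the start symbol.
FOLLOW(K): in S→K e g, K is followed by e g with FIRST {e}. Thus FOLLOW(K) = {e}.
FOLLOW(H): in R→H F b g, H is followed by F b g with FIRST {b, g}; in R→H F S, H is followed by F S with FIRST {b, e, g, h}. Thus FOLLOW(H) = {b, e, g, h}.
FOLLOW(R): in K→g R h, R is followed by h with FIRST {h}; in K→h R h, R is followed by h with FIRST {h}. Thus FOLLOW(R) = {h}.
FOLLOW(S): in H→S S b (occurrence 1), S is followed by S b with FIRST {b, e, g, h}; in H→S S b (occurrence 2), S is followed by b with FIRST {b}; in R→H F S, the suffix after S is empty, so FOLLOW(S) ⊇ FOLLOW(R) = {h}; in F→b h S S (occurrence 1), S is followed by S with FIRST {b, e, g, h}; in F→b h S S (occurrence 2), the suffix after S is empty, so FOLLOW(S) ⊇ FOLLOW(F) = {$, b, e, g, h}. Thus FOLLOW(S) = {$, b, e, g, h}.
FOLLOW(F): in S→b F e F (occurrence 1), F is followed by e F with FIRST {e}; in S→b F e F (occurrence 2), the suffix after F is empty, so FOLLOW(F) ⊇ FOLLOW(S) = {$, b, e, g, h}; in H→F, the suffix after F is empty, so FOLLOW(F) ⊇ FOLLOW(H) = {b, e, g, h}; in R→H F b g, F is followed by b g with FIRST {b}; in R→H F S, F is followed by S with FIRST {b, e, g, h}; in F→g F, the suffix after F is empty (adds nothing new). Thus FOLLOW(F) = {$, b, e, g, h}.

{$, b, e, g, h}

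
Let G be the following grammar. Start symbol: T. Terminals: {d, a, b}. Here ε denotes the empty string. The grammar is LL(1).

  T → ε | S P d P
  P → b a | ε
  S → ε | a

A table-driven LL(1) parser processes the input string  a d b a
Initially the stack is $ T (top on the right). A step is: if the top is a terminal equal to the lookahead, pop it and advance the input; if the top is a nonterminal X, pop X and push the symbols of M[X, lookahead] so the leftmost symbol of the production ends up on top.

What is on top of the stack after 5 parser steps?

P

step 1: stack=$ T  input=a d b a $  — expand T → S P d P
step 2: stack=$ P d P S  input=a d b a $  — expand S → a
step 3: stack=$ P d P a  input=a d b a $  — match a
step 4: stack=$ P d P  input=d b a $  — expand P → ε
step 5: stack=$ P d  input=d b a $  — match d
Stack after step 5: $ P (top = P).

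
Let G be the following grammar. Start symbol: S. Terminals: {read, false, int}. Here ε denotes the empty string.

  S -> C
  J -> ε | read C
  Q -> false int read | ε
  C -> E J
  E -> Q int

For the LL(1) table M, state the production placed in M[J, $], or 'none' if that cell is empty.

J -> ε

FIRST(J): from J->ε we get {ε}; from J->read C we get {read}. So FIRST(J) = {ε, read}.
FIRST(Q): from Q->false int read we get {false}; from Q->ε we get {ε}. So FIRST(Q) = {ε, false}.
FIRST(E): from E->Q int we get {false, int}. So FIRST(E) = {false, int}.
FIRST(C): from C->E J we get {false, int}. So FIRST(C) = {false, int}.
FIRST(S): from S->C we get {false, int}. So FIRST(S) = {false, int}.
FOLLOW(S) includes $ since S is the start symbol.
FOLLOW(J): in C->E J, the suffix after J is empty, so FOLLOW(J) ⊇ FOLLOW(C) = {$}. Thus FOLLOW(J) = {$}.
FOLLOW(C): in S->C, the suffix after C is empty, so FOLLOW(C) ⊇ FOLLOW(S) = {$}; in J->read C, the suffix after C is empty, so FOLLOW(C) ⊇ FOLLOW(J) = {$}. Thus FOLLOW(C) = {$}.
For J -> ε: FIRST(ε) = {ε}, so it goes in M[J, t] for t ∈ {}; since ε ∈ FIRST, also for every t ∈ FOLLOW(J) = {$}.
For J -> read C: FIRST(read C) = {read}, so it goes in M[J, t] for t ∈ {read}.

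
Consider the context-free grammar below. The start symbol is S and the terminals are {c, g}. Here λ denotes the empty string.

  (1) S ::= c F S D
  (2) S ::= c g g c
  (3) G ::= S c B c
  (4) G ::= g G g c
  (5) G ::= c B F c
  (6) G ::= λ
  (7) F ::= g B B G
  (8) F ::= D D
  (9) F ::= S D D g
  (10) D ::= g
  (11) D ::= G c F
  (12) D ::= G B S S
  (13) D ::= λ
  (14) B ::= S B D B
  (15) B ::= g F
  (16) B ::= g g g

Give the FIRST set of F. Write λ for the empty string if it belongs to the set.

{λ, c, g}

FIRST(S) = {c}
FIRST(G) = {λ, c, g}  (via S c B c)
FIRST(B) = {c, g}  (via S B D B)
FIRST(D) = {λ, c, g}  (via G c F, G B S S)
FIRST(F) = {λ, c, g}  (via D D, S D D g)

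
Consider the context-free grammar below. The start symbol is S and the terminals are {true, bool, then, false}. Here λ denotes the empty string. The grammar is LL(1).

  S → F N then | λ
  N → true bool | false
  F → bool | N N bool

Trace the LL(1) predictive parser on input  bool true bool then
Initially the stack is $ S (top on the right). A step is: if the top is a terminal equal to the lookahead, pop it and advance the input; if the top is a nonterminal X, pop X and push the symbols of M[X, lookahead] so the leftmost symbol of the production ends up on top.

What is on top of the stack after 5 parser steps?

step 1: stack=$ S  input=bool true bool then $  — expand S → F N then
step 2: stack=$ then N F  input=bool true bool then $  — expand F → bool
step 3: stack=$ then N bool  input=bool true bool then $  — match bool
step 4: stack=$ then N  input=true bool then $  — expand N → true bool
step 5: stack=$ then bool true  input=true bool then $  — match true
Stack after step 5: $ then bool (top = bool).

bool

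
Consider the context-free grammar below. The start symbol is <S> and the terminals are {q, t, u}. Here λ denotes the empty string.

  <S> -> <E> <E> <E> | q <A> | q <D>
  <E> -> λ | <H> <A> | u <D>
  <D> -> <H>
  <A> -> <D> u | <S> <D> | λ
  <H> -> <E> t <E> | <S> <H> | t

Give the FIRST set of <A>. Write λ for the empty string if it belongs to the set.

{λ, q, t, u}

FIRST(<S>) = {λ, q, t, u}  (via <E> <E> <E>)
FIRST(<E>) = {λ, q, t, u}  (via <H> <A>)
FIRST(<H>) = {q, t, u}  (via <E> t <E>, <S> <H>)
FIRST(<D>) = {q, t, u}  (via <H>)
FIRST(<A>) = {λ, q, t, u}  (via <D> u, <S> <D>)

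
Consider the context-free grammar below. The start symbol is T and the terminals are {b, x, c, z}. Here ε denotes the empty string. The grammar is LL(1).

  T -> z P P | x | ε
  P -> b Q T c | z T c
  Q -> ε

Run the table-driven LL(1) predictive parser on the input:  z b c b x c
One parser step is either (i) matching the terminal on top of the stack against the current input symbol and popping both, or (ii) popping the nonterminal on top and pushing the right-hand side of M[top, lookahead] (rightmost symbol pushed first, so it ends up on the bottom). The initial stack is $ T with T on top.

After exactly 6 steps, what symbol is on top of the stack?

c

     Stack        Input          Action
  1  $ T          z b c b x c $  expand T -> z P P
  2  $ P P z      z b c b x c $  match z
  3  $ P P        b c b x c $    expand P -> b Q T c
  4  $ P c T Q b  b c b x c $    match b
  5  $ P c T Q    c b x c $      expand Q -> ε
  6  $ P c T      c b x c $      expand T -> ε
Stack after step 6: $ P c (top = c).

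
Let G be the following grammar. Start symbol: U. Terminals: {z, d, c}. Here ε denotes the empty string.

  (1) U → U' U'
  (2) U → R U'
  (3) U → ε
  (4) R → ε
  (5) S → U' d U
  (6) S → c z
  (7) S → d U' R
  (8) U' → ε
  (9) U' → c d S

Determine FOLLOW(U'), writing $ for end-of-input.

{$, c, d}

FIRST(R) = {ε}
FIRST(U') = {ε, c}
FIRST(U) = {ε, c}  (via U' U', R U')
FIRST(S) = {c, d}  (via U' d U)
FOLLOW(U) includes $ since U is the start symbol.
FOLLOW(U): in S→U' d U, the suffix after U is empty, so FOLLOW(U) ⊇ FOLLOW(S) = {$, c, d}. Thus FOLLOW(U) = {$, c, d}.
FOLLOW(R): in U→R U', R is followed by U' with FIRST {ε, c}; in U→R U', the suffix after R is nullable, so FOLLOW(R) ⊇ FOLLOW(U) = {$, c, d}; in S→d U' R, the suffix after R is empty, so FOLLOW(R) ⊇ FOLLOW(S) = {$, c, d}. Thus FOLLOW(R) = {$, c, d}.
FOLLOW(S): in U'→c d S, the suffix after S is empty, so FOLLOW(S) ⊇ FOLLOW(U') = {$, c, d}. Thus FOLLOW(S) = {$, c, d}.
FOLLOW(U'): in U→U' U' (occurrence 1), U' is followed by U' with FIRST {ε, c}; in U→U' U' (occurrence 1), the suffix after U' is nullable, so FOLLOW(U') ⊇ FOLLOW(U) = {$, c, d}; in U→U' U' (occurrence 2), the suffix after U' is empty, so FOLLOW(U') ⊇ FOLLOW(U) = {$, c, d}; in U→R U', the suffix after U' is empty, so FOLLOW(U') ⊇ FOLLOW(U) = {$, c, d}; in S→U' d U, U' is followed by d U with FIRST {d}; in S→d U' R, U' is followed by R with FIRST {ε}; in S→d U' R, the suffix after U' is nullable, so FOLLOW(U') ⊇ FOLLOW(S) = {$, c, d}. Thus FOLLOW(U') = {$, c, d}.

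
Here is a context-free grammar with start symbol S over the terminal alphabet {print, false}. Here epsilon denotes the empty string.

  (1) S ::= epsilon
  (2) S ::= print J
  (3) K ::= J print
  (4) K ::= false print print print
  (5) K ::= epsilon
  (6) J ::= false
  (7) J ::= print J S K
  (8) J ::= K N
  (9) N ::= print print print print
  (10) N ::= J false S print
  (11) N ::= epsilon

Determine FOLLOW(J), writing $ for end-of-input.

{$, false, print}

FIRST(S): from S::=epsilon we get {epsilon}; from S::=print J we get {print}. So FIRST(S) = {epsilon, print}.
FIRST(K): from K::=J print we get {false, print}; from K::=false print print print we get {false}; from K::=epsilon we get {epsilon}. So FIRST(K) = {epsilon, false, print}.
FIRST(J): from J::=false we get {false}; from J::=print J S K we get {print}; from J::=K N we get {epsilon, false, print}. So FIRST(J) = {epsilon, false, print}.
FIRST(N): from N::=print print print print we get {print}; from N::=J false S print we get {false, print}; from N::=epsilon we get {epsilon}. So FIRST(N) = {epsilon, false, print}.
FOLLOW(S) includes $ since S is the start symbol.
FOLLOW(S): in J::=print J S K, S is followed by K with FIRST {epsilon, false, print}; in J::=print J S K, the suffix after S is nullable, so FOLLOW(S) ⊇ FOLLOW(J) = {$, false, print}; in N::=J false S print, S is followed by print with FIRST {print}. Thus FOLLOW(S) = {$, false, print}.
FOLLOW(J): in S::=print J, the suffix after J is empty, so FOLLOW(J) ⊇ FOLLOW(S) = {$, false, print}; in K::=J print, J is followed by print with FIRST {print}; in J::=print J S K, J is followed by S K with FIRST {epsilon, false, print}; in J::=print J S K, the suffix after J is nullable (adds nothing new); in N::=J false S print, J is followed by false S print with FIRST {false}. Thus FOLLOW(J) = {$, false, print}.
FOLLOW(K): in J::=print J S K, the suffix after K is empty, so FOLLOW(K) ⊇ FOLLOW(J) = {$, false, print}; in J::=K N, K is followed by N with FIRST {epsilon, false, print}; in J::=K N, the suffix after K is nullable, so FOLLOW(K) ⊇ FOLLOW(J) = {$, false, print}. Thus FOLLOW(K) = {$, false, print}.
FOLLOW(N): in J::=K N, the suffix after N is empty, so FOLLOW(N) ⊇ FOLLOW(J) = {$, false, print}. Thus FOLLOW(N) = {$, false, print}.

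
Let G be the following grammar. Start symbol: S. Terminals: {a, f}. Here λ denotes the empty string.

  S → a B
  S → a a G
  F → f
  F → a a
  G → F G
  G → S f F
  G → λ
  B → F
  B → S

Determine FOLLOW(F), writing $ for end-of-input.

{$, a, f}

FIRST(S) = {a}
FIRST(F) = {a, f}
FIRST(G) = {λ, a, f}  (via F G, S f F)
FIRST(B) = {a, f}  (via F, S)
FOLLOW(S) includes $ since S is the start symbol.
FOLLOW(S): in G→S f F, S is followed by f F with FIRST {f}; in B→S, the suffix after S is empty, so FOLLOW(S) ⊇ FOLLOW(B) = {$, f}. Thus FOLLOW(S) = {$, f}.
FOLLOW(G): in S→a a G, the suffix after G is empty, so FOLLOW(G) ⊇ FOLLOW(S) = {$, f}; in G→F G, the suffix after G is empty (adds nothing new). Thus FOLLOW(G) = {$, f}.
FOLLOW(B): in S→a B, the suffix after B is empty, so FOLLOW(B) ⊇ FOLLOW(S) = {$, f}. Thus FOLLOW(B) = {$, f}.
FOLLOW(F): in G→F G, F is followed by G with FIRST {λ, a, f}; in G→F G, the suffix after F is nullable, so FOLLOW(F) ⊇ FOLLOW(G) = {$, f}; in G→S f F, the suffix after F is empty, so FOLLOW(F) ⊇ FOLLOW(G) = {$, f}; in B→F, the suffix after F is empty, so FOLLOW(F) ⊇ FOLLOW(B) = {$, f}. Thus FOLLOW(F) = {$, a, f}.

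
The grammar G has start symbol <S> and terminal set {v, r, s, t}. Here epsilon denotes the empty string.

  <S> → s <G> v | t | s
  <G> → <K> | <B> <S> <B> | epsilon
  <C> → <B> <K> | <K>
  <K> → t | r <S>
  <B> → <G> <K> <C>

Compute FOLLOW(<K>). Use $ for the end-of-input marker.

{r, s, t, v}

FIRST(<S>) = {s, t}
FIRST(<K>) = {r, t}
FIRST(<G>) = {epsilon, r, t}  (via <K>, <B> <S> <B>)
FIRST(<B>) = {r, t}  (via <G> <K> <C>)
FIRST(<C>) = {r, t}  (via <B> <K>, <K>)
FOLLOW(<S>) includes $ since <S> is the start symbol.
FOLLOW(<G>): in <S>→s <G> v, <G> is followed by v with FIRST {v}; in <B>→<G> <K> <C>, <G> is followed by <K> <C> with FIRST {r, t}. Thus FOLLOW(<G>) = {r, t, v}.
FOLLOW(<B>): in <G>→<B> <S> <B> (occurrence 1), <B> is followed by <S> <B> with FIRST {s, t}; in <G>→<B> <S> <B> (occurrence 2), the suffix after <B> is empty, so FOLLOW(<B>) ⊇ FOLLOW(<G>) = {r, t, v}; in <C>→<B> <K>, <B> is followed by <K> with FIRST {r, t}. Thus FOLLOW(<B>) = {r, s, t, v}.
FOLLOW(<C>): in <B>→<G> <K> <C>, the suffix after <C> is empty, so FOLLOW(<C>) ⊇ FOLLOW(<B>) = {r, s, t, v}. Thus FOLLOW(<C>) = {r, s, t, v}.
FOLLOW(<K>): in <G>→<K>, the suffix after <K> is empty, so FOLLOW(<K>) ⊇ FOLLOW(<G>) = {r, t, v}; in <C>→<B> <K>, the suffix after <K> is empty, so FOLLOW(<K>) ⊇ FOLLOW(<C>) = {r, s, t, v}; in <C>→<K>, the suffix after <K> is empty, so FOLLOW(<K>) ⊇ FOLLOW(<C>) = {r, s, t, v}; in <B>→<G> <K> <C>, <K> is followed by <C> with FIRST {r, t}. Thus FOLLOW(<K>) = {r, s, t, v}.
FOLLOW(<S>): in <G>→<B> <S> <B>, <S> is followed by <B> with FIRST {r, t}; in <K>→r <S>, the suffix after <S> is empty, so FOLLOW(<S>) ⊇ FOLLOW(<K>) = {r, s, t, v}. Thus FOLLOW(<S>) = {$, r, s, t, v}.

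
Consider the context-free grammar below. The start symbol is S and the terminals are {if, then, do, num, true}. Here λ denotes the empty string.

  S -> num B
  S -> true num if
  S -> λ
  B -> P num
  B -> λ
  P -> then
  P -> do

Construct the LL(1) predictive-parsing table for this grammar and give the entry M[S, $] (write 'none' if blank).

S -> λ

FIRST(S) = {λ, num, true}
FIRST(P) = {do, then}
FIRST(B) = {λ, do, then}  (via P num)
FOLLOW(S) includes $ since S is the start symbol.
FOLLOW(S): S appears on no right-hand side. Thus FOLLOW(S) = {$}.
For S -> num B: FIRST(num B) = {num}, so it goes in M[S, t] for t ∈ {num}.
For S -> true num if: FIRST(true num if) = {true}, so it goes in M[S, t] for t ∈ {true}.
For S -> λ: FIRST(λ) = {λ}, so it goes in M[S, t] for t ∈ {}; since λ ∈ FIRST, also for every t ∈ FOLLOW(S) = {$}.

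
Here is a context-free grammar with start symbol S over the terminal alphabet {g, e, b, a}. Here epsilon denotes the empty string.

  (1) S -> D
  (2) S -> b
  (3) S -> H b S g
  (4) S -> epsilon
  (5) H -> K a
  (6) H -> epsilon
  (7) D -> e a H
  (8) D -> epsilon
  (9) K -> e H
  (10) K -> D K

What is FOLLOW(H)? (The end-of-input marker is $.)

{$, a, b, e, g}

FIRST(D) = {epsilon, e}
FIRST(K) = {e}  (via D K)
FIRST(H) = {epsilon, e}  (via K a)
FIRST(S) = {epsilon, b, e}  (via D, H b S g)
FOLLOW(S) includes $ since S is the start symbol.
FOLLOW(S): in S->H b S g, S is followed by g with FIRST {g}. Thus FOLLOW(S) = {$, g}.
FOLLOW(D): in S->D, the suffix after D is empty, so FOLLOW(D) ⊇ FOLLOW(S) = {$, g}; in K->D K, D is followed by K with FIRST {e}. Thus FOLLOW(D) = {$, e, g}.
FOLLOW(K): in H->K a, K is followed by a with FIRST {a}; in K->D K, the suffix after K is empty (adds nothing new). Thus FOLLOW(K) = {a}.
FOLLOW(H): in S->H b S g, H is followed by b S g with FIRST {b}; in D->e a H, the suffix after H is empty, so FOLLOW(H) ⊇ FOLLOW(D) = {$, e, g}; in K->e H, the suffix after H is empty, so FOLLOW(H) ⊇ FOLLOW(K) = {a}. Thus FOLLOW(H) = {$, a, b, e, g}.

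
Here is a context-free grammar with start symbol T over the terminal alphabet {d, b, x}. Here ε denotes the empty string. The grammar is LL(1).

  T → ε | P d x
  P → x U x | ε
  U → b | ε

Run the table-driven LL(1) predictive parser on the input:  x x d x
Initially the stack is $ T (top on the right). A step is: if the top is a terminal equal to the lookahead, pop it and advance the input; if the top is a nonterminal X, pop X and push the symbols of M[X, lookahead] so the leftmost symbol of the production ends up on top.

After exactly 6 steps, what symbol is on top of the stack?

x

step 1: stack=$ T  input=x x d x $  — expand T → P d x
step 2: stack=$ x d P  input=x x d x $  — expand P → x U x
step 3: stack=$ x d x U x  input=x x d x $  — match x
step 4: stack=$ x d x U  input=x d x $  — expand U → ε
step 5: stack=$ x d x  input=x d x $  — match x
step 6: stack=$ x d  input=d x $  — match d
Stack after step 6: $ x (top = x).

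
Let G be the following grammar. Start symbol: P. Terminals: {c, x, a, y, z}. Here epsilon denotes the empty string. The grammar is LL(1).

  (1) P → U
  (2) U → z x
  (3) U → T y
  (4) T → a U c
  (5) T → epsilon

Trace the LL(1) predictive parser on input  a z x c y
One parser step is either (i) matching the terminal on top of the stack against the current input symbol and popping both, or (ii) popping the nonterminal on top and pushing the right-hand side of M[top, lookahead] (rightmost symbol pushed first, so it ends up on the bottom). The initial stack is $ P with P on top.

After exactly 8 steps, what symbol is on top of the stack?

     Stack      Input        Action
  1  $ P        a z x c y $  expand P → U
  2  $ U        a z x c y $  expand U → T y
  3  $ y T      a z x c y $  expand T → a U c
  4  $ y c U a  a z x c y $  match a
  5  $ y c U    z x c y $    expand U → z x
  6  $ y c x z  z x c y $    match z
  7  $ y c x    x c y $      match x
  8  $ y c      c y $        match c
Stack after step 8: $ y (top = y).

y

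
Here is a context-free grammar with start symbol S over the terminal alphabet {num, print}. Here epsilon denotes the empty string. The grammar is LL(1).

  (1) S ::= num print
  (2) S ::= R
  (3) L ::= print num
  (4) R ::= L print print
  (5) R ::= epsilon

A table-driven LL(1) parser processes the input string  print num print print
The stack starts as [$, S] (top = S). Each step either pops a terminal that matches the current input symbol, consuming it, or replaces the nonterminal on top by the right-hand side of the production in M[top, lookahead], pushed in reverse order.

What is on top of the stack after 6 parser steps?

     Stack                    Input                    Action
  1  $ S                      print num print print $  expand S ::= R
  2  $ R                      print num print print $  expand R ::= L print print
  3  $ print print L          print num print print $  expand L ::= print num
  4  $ print print num print  print num print print $  match print
  5  $ print print num        num print print $        match num
  6  $ print print            print print $            match print
Stack after step 6: $ print (top = print).

print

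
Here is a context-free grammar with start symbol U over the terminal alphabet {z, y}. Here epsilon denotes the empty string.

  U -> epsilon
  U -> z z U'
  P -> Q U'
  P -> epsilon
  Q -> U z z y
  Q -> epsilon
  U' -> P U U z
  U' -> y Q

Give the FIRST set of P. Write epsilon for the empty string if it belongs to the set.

FIRST(U): from U->epsilon we get {epsilon}; from U->z z U' we get {z}. So FIRST(U) = {epsilon, z}.
FIRST(Q): from Q->U z z y we get {z}; from Q->epsilon we get {epsilon}. So FIRST(Q) = {epsilon, z}.
FIRST(P): from P->Q U' we get {y, z}; from P->epsilon we get {epsilon}. So FIRST(P) = {epsilon, y, z}.
FIRST(U'): from U'->P U U z we get {y, z}; from U'->y Q we get {y}. So FIRST(U') = {y, z}.

{epsilon, y, z}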